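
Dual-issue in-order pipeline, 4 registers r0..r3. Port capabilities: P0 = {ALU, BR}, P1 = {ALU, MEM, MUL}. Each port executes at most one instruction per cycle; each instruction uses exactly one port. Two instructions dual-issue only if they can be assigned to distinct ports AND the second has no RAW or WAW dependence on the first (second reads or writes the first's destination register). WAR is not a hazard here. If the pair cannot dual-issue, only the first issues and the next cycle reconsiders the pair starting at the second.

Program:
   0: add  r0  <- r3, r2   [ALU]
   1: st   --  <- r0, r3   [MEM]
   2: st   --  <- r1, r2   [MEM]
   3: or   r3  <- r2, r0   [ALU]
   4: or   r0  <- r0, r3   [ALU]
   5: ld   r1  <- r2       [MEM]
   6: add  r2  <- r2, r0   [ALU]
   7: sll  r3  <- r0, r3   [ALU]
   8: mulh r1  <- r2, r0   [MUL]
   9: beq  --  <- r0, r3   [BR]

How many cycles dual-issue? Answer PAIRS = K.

[0] i0  add.ALU  -- RAW r0
[1] i1  st.MEM  -- no-port MEM/MEM
[2] i2/i3  st.MEM+or.ALU  -- 2-wide
[3] i4/i5  or.ALU+ld.MEM  -- 2-wide
[4] i6/i7  add.ALU+sll.ALU  -- 2-wide
[5] i8/i9  mulh.MUL+beq.BR  -- 2-wide

PAIRS = 4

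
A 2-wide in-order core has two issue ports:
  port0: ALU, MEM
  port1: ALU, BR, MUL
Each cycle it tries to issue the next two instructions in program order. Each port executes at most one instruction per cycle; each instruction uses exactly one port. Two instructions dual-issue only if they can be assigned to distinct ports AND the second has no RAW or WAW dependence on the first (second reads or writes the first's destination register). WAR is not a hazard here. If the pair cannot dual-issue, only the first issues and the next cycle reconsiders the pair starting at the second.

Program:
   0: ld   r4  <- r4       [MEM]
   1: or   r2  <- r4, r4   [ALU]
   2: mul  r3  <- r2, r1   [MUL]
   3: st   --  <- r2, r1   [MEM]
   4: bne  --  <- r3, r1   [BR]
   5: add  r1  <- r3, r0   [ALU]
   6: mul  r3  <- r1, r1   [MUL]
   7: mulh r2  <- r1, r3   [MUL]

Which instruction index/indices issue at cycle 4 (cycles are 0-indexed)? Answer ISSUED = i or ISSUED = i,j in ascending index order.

ISSUED = 6

c0: i0 ld.MEM  RAW r4
c1: i1 or.ALU  RAW r2
c2: i2+i3 mul.MUL/st.MEM  2-wide
c3: i4+i5 bne.BR/add.ALU  2-wide
c4: i6 mul.MUL  no-port MUL/MUL
c5: i7 mulh.MUL  tail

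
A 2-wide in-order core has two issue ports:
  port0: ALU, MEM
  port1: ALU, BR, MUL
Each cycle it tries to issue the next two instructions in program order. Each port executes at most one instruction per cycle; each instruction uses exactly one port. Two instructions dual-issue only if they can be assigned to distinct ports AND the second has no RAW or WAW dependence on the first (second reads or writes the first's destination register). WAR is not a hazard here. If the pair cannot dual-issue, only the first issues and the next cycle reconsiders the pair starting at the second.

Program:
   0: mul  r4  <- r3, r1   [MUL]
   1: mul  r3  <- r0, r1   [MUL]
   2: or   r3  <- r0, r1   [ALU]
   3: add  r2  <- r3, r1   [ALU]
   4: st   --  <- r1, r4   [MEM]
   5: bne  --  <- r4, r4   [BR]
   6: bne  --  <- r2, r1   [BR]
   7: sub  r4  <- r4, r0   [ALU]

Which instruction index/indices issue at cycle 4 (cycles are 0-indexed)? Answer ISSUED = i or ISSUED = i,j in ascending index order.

#0 head=0: mul i0 no-port MUL/MUL
#1 head=1: mul i1 WAW r3
#2 head=2: or i2 RAW r3
#3 head=3: add;st i3+i4 pair
#4 head=5: bne i5 no-port BR/BR
#5 head=6: bne;sub i6+i7 pair

ISSUED = 5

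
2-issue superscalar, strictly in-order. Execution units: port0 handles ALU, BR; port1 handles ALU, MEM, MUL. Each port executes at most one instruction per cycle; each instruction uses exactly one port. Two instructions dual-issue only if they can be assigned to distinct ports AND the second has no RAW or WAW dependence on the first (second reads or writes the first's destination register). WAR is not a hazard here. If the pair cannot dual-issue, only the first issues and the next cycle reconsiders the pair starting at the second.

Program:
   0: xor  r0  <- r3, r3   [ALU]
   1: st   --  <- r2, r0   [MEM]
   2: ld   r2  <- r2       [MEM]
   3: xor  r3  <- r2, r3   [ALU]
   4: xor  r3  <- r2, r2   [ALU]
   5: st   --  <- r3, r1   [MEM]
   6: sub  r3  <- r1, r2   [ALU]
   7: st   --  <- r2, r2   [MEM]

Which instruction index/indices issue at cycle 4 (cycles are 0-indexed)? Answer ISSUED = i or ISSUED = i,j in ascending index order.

c0: i0 xor  RAW r0
c1: i1 st  no-port MEM/MEM
c2: i2 ld  RAW r2
c3: i3 xor  WAW r3
c4: i4 xor  RAW r3
c5: i5&i6 st;sub  2-wide
c6: i7 st  tail

ISSUED = 4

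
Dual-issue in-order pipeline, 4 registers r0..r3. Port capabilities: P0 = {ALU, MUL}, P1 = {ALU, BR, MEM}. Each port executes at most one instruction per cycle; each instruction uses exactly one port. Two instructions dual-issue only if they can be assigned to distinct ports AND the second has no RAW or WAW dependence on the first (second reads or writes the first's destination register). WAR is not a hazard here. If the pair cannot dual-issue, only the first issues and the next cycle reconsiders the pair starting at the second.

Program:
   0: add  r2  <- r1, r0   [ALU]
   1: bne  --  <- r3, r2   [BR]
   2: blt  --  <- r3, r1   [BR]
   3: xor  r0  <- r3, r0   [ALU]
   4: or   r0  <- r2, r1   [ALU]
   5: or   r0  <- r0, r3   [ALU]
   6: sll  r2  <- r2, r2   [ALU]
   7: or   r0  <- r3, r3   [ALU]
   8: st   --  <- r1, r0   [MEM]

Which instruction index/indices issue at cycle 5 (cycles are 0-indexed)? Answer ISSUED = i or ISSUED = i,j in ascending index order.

[0] i0  add  -- RAW r2
[1] i1  bne  -- no-port BR/BR
[2] i2,i3  blt;xor  -- pair
[3] i4  or  -- RAW+WAW r0
[4] i5,i6  or;sll  -- pair
[5] i7  or  -- RAW r0
[6] i8  st  -- tail

ISSUED = 7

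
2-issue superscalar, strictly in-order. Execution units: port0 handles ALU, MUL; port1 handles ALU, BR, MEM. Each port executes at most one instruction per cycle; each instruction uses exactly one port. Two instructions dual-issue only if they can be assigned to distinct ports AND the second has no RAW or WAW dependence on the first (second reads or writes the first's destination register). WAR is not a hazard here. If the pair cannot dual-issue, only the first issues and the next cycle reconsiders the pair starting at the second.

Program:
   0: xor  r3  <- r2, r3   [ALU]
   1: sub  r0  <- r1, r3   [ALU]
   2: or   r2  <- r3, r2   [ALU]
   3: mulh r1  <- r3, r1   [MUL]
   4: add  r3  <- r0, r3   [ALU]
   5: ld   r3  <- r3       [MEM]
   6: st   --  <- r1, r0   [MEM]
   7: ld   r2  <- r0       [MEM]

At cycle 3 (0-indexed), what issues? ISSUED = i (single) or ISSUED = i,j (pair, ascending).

ISSUED = 5

[0] i0  xor  -- RAW r3
[1] i1,i2  sub/or  -- 2-wide
[2] i3,i4  mulh/add  -- 2-wide
[3] i5  ld  -- no-port MEM/MEM
[4] i6  st  -- no-port MEM/MEM
[5] i7  ld  -- tail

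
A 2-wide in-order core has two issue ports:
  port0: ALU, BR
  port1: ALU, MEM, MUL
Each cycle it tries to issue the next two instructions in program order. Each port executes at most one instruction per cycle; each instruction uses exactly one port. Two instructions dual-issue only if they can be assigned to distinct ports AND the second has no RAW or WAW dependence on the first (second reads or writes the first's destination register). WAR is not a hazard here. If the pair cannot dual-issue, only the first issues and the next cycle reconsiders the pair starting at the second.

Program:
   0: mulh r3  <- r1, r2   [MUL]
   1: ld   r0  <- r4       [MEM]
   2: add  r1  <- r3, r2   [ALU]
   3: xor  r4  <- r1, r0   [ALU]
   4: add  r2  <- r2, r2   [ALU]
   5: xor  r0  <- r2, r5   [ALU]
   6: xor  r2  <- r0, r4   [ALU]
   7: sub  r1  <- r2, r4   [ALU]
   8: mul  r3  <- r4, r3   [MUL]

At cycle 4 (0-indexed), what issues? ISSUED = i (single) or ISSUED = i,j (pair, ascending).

ISSUED = 6

t=0 i0:mulh.MUL ; no-port MUL/MEM
t=1 i1+i2:ld.MEM;add.ALU ; dual
t=2 i3+i4:xor.ALU;add.ALU ; dual
t=3 i5:xor.ALU ; RAW r0
t=4 i6:xor.ALU ; RAW r2
t=5 i7+i8:sub.ALU;mul.MUL ; dual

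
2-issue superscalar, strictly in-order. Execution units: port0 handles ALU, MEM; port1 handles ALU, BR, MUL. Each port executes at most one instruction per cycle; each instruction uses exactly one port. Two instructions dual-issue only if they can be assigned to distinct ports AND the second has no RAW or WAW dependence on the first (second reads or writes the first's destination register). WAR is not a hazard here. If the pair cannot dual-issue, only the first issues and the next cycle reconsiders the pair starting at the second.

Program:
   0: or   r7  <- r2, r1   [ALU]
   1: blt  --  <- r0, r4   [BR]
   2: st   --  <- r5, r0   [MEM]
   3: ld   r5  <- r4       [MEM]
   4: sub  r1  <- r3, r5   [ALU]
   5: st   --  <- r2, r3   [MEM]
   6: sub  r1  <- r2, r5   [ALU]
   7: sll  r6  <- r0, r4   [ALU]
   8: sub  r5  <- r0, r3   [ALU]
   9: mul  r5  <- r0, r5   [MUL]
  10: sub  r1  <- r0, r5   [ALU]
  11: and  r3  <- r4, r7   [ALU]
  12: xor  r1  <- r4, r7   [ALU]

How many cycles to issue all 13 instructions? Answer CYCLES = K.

CYCLES = 9

[0] i0+i1  or.ALU;blt.BR  -- dual
[1] i2  st.MEM  -- no-port MEM/MEM
[2] i3  ld.MEM  -- RAW r5
[3] i4+i5  sub.ALU;st.MEM  -- dual
[4] i6+i7  sub.ALU;sll.ALU  -- dual
[5] i8  sub.ALU  -- RAW+WAW r5
[6] i9  mul.MUL  -- RAW r5
[7] i10+i11  sub.ALU;and.ALU  -- dual
[8] i12  xor.ALU  -- tail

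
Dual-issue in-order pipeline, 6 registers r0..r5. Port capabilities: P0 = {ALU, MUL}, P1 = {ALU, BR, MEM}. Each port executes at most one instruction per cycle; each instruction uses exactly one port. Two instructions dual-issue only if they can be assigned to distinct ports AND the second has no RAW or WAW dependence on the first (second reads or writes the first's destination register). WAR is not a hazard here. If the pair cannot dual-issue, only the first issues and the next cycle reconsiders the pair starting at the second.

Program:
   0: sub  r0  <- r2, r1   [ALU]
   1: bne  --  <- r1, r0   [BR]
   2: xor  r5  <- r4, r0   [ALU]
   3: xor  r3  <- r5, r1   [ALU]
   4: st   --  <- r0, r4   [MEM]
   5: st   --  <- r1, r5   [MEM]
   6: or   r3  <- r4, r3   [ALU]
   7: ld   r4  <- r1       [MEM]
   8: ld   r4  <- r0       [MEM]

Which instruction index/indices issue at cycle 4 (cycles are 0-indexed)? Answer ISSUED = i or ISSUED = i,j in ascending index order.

ISSUED = 7

  cy0 -> i0 (sub.ALU) RAW r0
  cy1 -> i1+i2 (bne.BR;xor.ALU) 2-wide
  cy2 -> i3+i4 (xor.ALU;st.MEM) 2-wide
  cy3 -> i5+i6 (st.MEM;or.ALU) 2-wide
  cy4 -> i7 (ld.MEM) no-port MEM/MEM
  cy5 -> i8 (ld.MEM) tail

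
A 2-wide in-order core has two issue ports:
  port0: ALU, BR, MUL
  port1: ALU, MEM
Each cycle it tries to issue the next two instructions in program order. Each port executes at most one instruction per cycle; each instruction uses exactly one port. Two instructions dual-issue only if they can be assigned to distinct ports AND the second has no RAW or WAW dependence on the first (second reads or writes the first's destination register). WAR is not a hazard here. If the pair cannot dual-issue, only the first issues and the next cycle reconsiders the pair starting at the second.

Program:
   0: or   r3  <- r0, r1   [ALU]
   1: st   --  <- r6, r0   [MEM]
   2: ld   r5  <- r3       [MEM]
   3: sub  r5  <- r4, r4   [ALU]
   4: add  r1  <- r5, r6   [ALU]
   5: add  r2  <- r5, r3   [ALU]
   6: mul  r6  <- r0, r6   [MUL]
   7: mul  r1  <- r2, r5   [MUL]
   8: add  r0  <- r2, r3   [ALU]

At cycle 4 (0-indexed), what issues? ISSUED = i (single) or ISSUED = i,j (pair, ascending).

  cy0 -> i0+i1 (or.ALU;st.MEM) pair
  cy1 -> i2 (ld.MEM) WAW r5
  cy2 -> i3 (sub.ALU) RAW r5
  cy3 -> i4+i5 (add.ALU;add.ALU) pair
  cy4 -> i6 (mul.MUL) no-port MUL/MUL
  cy5 -> i7+i8 (mul.MUL;add.ALU) pair

ISSUED = 6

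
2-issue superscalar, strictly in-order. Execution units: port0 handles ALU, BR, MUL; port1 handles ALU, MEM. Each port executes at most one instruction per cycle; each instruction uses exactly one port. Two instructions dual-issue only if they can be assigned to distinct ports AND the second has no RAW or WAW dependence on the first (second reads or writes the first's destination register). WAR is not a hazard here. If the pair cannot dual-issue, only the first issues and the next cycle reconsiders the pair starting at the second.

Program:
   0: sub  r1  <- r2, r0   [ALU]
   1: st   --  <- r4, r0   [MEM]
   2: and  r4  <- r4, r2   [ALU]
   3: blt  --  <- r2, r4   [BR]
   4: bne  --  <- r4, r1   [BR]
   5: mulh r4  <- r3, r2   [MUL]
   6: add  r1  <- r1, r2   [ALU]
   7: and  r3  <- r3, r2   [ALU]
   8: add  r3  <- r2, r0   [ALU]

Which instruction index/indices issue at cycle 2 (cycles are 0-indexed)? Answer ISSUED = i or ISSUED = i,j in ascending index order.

ISSUED = 3

#0 head=0: sub.ALU/st.MEM i0,i1 dual
#1 head=2: and.ALU i2 RAW r4
#2 head=3: blt.BR i3 no-port BR/BR
#3 head=4: bne.BR i4 no-port BR/MUL
#4 head=5: mulh.MUL/add.ALU i5,i6 dual
#5 head=7: and.ALU i7 WAW r3
#6 head=8: add.ALU i8 tail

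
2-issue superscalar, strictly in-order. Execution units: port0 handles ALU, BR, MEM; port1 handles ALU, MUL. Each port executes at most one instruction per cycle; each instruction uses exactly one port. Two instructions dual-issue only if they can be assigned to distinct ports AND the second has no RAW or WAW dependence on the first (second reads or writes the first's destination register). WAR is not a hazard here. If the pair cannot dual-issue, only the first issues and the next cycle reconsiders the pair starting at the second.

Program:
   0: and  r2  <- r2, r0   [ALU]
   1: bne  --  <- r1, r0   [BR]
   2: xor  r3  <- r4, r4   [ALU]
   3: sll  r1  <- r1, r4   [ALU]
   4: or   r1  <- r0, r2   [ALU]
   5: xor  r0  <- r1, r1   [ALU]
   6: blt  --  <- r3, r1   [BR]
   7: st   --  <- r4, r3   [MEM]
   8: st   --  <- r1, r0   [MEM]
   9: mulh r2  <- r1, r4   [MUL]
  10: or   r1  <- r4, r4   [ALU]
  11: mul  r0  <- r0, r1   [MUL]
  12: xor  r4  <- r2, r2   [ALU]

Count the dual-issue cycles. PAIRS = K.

PAIRS = 5

  cy0 -> i0+i1 (and+bne) pair
  cy1 -> i2+i3 (xor+sll) pair
  cy2 -> i4 (or) RAW r1
  cy3 -> i5+i6 (xor+blt) pair
  cy4 -> i7 (st) no-port MEM/MEM
  cy5 -> i8+i9 (st+mulh) pair
  cy6 -> i10 (or) RAW r1
  cy7 -> i11+i12 (mul+xor) pair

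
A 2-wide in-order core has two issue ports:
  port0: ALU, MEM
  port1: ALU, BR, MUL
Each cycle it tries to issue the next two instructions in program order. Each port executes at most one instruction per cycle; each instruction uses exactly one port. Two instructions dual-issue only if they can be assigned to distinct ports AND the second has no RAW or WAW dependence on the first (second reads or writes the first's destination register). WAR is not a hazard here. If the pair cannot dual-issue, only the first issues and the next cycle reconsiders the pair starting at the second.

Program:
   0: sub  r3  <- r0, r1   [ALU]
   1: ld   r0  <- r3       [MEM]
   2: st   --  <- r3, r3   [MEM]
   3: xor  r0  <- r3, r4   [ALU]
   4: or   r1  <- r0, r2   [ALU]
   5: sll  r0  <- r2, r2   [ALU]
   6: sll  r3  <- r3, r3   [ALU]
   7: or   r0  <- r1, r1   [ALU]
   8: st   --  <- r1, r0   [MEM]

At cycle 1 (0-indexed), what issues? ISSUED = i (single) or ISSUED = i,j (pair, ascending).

  cy0 -> i0 (sub) RAW r3
  cy1 -> i1 (ld) no-port MEM/MEM
  cy2 -> i2&i3 (st;xor) pair
  cy3 -> i4&i5 (or;sll) pair
  cy4 -> i6&i7 (sll;or) pair
  cy5 -> i8 (st) tail

ISSUED = 1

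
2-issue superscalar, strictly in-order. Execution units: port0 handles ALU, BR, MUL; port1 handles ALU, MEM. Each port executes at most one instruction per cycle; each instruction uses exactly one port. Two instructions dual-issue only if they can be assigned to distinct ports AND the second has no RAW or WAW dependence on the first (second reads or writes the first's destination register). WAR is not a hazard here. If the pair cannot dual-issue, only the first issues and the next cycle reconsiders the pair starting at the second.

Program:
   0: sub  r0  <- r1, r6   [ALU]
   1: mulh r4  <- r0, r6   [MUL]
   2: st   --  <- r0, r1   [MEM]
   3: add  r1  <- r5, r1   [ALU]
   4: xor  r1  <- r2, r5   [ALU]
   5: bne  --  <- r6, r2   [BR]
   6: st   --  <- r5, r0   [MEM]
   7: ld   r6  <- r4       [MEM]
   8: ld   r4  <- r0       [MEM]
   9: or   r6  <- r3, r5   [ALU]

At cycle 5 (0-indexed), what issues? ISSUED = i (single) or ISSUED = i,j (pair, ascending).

ISSUED = 7

  cy0 -> i0 (sub) RAW r0
  cy1 -> i1&i2 (mulh;st) pair
  cy2 -> i3 (add) WAW r1
  cy3 -> i4&i5 (xor;bne) pair
  cy4 -> i6 (st) no-port MEM/MEM
  cy5 -> i7 (ld) no-port MEM/MEM
  cy6 -> i8&i9 (ld;or) pair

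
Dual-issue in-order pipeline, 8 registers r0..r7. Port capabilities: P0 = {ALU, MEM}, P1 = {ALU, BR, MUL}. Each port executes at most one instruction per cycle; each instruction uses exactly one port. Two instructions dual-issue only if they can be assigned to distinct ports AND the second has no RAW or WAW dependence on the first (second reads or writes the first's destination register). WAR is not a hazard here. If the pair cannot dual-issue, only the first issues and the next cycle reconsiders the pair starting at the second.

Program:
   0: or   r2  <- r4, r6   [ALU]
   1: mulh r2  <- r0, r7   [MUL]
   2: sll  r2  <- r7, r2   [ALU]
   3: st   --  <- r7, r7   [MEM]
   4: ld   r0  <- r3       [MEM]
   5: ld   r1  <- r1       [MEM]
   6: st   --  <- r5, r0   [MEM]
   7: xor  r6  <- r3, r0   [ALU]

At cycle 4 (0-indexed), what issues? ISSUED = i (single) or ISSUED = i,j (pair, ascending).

  cy0 -> i0 (or) WAW r2
  cy1 -> i1 (mulh) RAW+WAW r2
  cy2 -> i2/i3 (sll st) 2-wide
  cy3 -> i4 (ld) no-port MEM/MEM
  cy4 -> i5 (ld) no-port MEM/MEM
  cy5 -> i6/i7 (st xor) 2-wide

ISSUED = 5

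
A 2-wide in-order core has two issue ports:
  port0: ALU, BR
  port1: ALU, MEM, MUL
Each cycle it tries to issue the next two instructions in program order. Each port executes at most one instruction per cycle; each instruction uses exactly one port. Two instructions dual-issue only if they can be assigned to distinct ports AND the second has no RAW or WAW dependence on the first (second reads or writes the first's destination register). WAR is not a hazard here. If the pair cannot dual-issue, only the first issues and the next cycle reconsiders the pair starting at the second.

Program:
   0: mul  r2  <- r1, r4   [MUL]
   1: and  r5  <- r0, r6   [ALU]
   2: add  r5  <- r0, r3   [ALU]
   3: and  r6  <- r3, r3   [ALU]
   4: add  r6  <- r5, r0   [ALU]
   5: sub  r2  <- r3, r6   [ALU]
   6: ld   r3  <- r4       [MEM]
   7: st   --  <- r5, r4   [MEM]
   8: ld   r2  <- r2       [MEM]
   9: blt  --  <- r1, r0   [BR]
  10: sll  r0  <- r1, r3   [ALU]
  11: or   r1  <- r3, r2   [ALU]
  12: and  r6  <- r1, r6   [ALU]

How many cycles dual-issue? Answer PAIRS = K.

PAIRS = 5

[0] i0,i1  mul.MUL;and.ALU  -- pair
[1] i2,i3  add.ALU;and.ALU  -- pair
[2] i4  add.ALU  -- RAW r6
[3] i5,i6  sub.ALU;ld.MEM  -- pair
[4] i7  st.MEM  -- no-port MEM/MEM
[5] i8,i9  ld.MEM;blt.BR  -- pair
[6] i10,i11  sll.ALU;or.ALU  -- pair
[7] i12  and.ALU  -- tail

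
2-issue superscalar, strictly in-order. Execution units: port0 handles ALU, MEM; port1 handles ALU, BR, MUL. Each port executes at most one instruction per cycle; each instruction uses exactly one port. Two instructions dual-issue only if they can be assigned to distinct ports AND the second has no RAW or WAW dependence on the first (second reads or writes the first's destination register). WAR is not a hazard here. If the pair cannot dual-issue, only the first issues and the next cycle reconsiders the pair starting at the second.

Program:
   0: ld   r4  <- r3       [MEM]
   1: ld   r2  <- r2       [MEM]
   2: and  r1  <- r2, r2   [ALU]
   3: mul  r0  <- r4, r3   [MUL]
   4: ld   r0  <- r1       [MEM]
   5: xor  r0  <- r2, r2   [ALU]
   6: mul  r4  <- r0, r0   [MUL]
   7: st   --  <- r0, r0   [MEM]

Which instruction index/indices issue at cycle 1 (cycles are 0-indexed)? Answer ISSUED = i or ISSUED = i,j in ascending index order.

ISSUED = 1

#0 head=0: ld i0 no-port MEM/MEM
#1 head=1: ld i1 RAW r2
#2 head=2: and mul i2&i3 pair
#3 head=4: ld i4 WAW r0
#4 head=5: xor i5 RAW r0
#5 head=6: mul st i6&i7 pair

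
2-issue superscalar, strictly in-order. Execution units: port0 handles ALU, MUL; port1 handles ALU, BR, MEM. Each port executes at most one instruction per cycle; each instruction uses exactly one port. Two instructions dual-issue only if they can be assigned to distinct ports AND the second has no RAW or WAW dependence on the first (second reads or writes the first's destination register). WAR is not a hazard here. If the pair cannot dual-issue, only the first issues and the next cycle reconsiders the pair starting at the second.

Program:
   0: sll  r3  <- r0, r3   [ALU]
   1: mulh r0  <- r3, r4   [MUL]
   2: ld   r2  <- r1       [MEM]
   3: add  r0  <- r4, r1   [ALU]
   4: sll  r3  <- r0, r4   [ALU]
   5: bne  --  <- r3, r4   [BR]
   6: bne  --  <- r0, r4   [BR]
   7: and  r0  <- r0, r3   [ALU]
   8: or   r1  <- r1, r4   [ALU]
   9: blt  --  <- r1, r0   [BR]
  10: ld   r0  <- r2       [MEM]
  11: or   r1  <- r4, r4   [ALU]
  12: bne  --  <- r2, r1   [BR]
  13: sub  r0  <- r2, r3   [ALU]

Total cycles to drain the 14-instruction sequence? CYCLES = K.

CYCLES = 10

0. sll @i0  | RAW r3
1. mulh/ld @i1&i2  | pair
2. add @i3  | RAW r0
3. sll @i4  | RAW r3
4. bne @i5  | no-port BR/BR
5. bne/and @i6&i7  | pair
6. or @i8  | RAW r1
7. blt @i9  | no-port BR/MEM
8. ld/or @i10&i11  | pair
9. bne/sub @i12&i13  | pair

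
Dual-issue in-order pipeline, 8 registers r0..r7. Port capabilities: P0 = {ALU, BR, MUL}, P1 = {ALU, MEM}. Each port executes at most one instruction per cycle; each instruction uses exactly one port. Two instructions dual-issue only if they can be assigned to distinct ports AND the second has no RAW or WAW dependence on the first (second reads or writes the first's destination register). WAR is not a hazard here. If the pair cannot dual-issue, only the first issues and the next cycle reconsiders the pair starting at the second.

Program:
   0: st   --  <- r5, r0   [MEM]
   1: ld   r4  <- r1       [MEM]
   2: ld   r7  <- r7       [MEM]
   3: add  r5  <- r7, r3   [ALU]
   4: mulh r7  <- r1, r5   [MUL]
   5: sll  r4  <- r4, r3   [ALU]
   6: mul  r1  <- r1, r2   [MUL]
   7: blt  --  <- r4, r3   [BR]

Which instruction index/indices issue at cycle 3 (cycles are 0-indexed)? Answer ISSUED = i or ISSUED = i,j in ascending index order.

  cy0 -> i0 (st.MEM) no-port MEM/MEM
  cy1 -> i1 (ld.MEM) no-port MEM/MEM
  cy2 -> i2 (ld.MEM) RAW r7
  cy3 -> i3 (add.ALU) RAW r5
  cy4 -> i4&i5 (mulh.MUL+sll.ALU) pair
  cy5 -> i6 (mul.MUL) no-port MUL/BR
  cy6 -> i7 (blt.BR) tail

ISSUED = 3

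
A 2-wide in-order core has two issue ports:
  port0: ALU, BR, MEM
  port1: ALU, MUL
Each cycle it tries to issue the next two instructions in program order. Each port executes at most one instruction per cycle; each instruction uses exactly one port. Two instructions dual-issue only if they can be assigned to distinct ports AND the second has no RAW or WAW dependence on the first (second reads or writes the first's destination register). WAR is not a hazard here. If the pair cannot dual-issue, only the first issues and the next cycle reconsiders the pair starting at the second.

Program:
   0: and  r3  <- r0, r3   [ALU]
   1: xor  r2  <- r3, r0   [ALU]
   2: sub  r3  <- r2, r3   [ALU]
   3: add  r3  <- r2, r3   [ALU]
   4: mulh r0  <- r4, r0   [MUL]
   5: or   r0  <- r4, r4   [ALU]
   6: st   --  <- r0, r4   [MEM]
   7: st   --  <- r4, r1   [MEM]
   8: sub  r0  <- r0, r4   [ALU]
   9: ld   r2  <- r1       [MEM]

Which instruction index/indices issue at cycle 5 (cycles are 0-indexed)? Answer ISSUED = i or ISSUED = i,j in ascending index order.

[0] i0  and.ALU  -- RAW r3
[1] i1  xor.ALU  -- RAW r2
[2] i2  sub.ALU  -- RAW+WAW r3
[3] i3+i4  add.ALU;mulh.MUL  -- 2-wide
[4] i5  or.ALU  -- RAW r0
[5] i6  st.MEM  -- no-port MEM/MEM
[6] i7+i8  st.MEM;sub.ALU  -- 2-wide
[7] i9  ld.MEM  -- tail

ISSUED = 6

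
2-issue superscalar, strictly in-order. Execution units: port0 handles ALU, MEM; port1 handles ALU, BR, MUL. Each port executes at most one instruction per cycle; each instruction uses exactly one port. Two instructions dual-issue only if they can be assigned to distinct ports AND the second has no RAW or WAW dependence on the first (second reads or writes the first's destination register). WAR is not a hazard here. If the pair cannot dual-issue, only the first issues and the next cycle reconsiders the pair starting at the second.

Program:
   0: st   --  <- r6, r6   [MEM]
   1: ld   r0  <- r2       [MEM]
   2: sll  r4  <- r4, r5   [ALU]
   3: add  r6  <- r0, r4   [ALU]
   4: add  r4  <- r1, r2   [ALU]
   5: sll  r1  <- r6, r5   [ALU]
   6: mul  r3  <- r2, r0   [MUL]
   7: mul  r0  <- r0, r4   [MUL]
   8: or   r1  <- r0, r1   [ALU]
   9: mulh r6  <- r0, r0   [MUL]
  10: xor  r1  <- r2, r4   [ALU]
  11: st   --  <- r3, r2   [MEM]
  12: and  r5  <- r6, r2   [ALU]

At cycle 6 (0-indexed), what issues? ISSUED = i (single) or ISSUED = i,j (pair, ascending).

  cy0 -> i0 (st.MEM) no-port MEM/MEM
  cy1 -> i1,i2 (ld.MEM;sll.ALU) pair
  cy2 -> i3,i4 (add.ALU;add.ALU) pair
  cy3 -> i5,i6 (sll.ALU;mul.MUL) pair
  cy4 -> i7 (mul.MUL) RAW r0
  cy5 -> i8,i9 (or.ALU;mulh.MUL) pair
  cy6 -> i10,i11 (xor.ALU;st.MEM) pair
  cy7 -> i12 (and.ALU) tail

ISSUED = 10,11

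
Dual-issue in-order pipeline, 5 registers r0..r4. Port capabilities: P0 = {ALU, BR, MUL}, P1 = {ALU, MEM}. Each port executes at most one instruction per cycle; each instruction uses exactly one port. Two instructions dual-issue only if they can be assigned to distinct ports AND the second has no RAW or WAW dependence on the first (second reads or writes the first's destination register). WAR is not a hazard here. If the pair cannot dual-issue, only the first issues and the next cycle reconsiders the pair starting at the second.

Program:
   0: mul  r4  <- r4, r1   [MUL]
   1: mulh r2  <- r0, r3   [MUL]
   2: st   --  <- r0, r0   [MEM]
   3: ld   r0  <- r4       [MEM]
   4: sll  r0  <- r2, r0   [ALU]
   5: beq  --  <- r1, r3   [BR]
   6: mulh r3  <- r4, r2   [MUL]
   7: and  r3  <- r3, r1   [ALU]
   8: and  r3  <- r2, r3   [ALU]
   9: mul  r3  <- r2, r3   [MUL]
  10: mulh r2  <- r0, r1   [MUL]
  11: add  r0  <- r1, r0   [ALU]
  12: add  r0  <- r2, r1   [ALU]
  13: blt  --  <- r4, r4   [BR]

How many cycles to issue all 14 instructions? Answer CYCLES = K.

CYCLES = 10

  cy0 -> i0 (mul) no-port MUL/MUL
  cy1 -> i1,i2 (mulh+st) dual
  cy2 -> i3 (ld) RAW+WAW r0
  cy3 -> i4,i5 (sll+beq) dual
  cy4 -> i6 (mulh) RAW+WAW r3
  cy5 -> i7 (and) RAW+WAW r3
  cy6 -> i8 (and) RAW+WAW r3
  cy7 -> i9 (mul) no-port MUL/MUL
  cy8 -> i10,i11 (mulh+add) dual
  cy9 -> i12,i13 (add+blt) dual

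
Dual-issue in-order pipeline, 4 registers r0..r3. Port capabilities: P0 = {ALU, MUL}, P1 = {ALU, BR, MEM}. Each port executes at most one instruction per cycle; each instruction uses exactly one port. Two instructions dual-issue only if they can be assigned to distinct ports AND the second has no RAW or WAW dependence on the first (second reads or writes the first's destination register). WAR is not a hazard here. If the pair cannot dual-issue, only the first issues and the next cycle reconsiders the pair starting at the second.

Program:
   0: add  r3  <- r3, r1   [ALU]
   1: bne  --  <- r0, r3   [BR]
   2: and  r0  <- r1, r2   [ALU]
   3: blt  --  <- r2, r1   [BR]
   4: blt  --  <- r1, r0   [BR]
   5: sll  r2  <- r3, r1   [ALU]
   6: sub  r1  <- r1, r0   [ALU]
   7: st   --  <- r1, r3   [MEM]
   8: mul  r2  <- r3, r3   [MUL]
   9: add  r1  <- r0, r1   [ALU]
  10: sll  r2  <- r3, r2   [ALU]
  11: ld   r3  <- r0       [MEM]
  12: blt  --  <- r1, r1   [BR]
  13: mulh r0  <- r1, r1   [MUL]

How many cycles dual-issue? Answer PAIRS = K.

PAIRS = 5

c0: i0 add.ALU  RAW r3
c1: i1,i2 bne.BR+and.ALU  dual
c2: i3 blt.BR  no-port BR/BR
c3: i4,i5 blt.BR+sll.ALU  dual
c4: i6 sub.ALU  RAW r1
c5: i7,i8 st.MEM+mul.MUL  dual
c6: i9,i10 add.ALU+sll.ALU  dual
c7: i11 ld.MEM  no-port MEM/BR
c8: i12,i13 blt.BR+mulh.MUL  dual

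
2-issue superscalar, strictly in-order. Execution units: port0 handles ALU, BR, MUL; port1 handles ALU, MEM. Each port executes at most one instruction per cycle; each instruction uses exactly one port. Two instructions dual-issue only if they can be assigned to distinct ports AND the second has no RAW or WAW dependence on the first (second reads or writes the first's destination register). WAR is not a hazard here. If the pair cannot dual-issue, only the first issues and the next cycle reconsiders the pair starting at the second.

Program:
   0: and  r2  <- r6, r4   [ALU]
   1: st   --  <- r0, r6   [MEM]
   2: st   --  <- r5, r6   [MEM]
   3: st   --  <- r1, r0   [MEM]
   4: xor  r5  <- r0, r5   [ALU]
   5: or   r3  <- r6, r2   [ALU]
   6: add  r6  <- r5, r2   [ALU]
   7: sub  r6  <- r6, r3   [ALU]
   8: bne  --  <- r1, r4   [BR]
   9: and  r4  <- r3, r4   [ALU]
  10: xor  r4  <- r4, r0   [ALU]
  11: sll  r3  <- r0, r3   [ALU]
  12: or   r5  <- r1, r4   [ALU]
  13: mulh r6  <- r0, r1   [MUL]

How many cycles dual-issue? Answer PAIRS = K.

  cy0 -> i0,i1 (and.ALU;st.MEM) pair
  cy1 -> i2 (st.MEM) no-port MEM/MEM
  cy2 -> i3,i4 (st.MEM;xor.ALU) pair
  cy3 -> i5,i6 (or.ALU;add.ALU) pair
  cy4 -> i7,i8 (sub.ALU;bne.BR) pair
  cy5 -> i9 (and.ALU) RAW+WAW r4
  cy6 -> i10,i11 (xor.ALU;sll.ALU) pair
  cy7 -> i12,i13 (or.ALU;mulh.MUL) pair

PAIRS = 6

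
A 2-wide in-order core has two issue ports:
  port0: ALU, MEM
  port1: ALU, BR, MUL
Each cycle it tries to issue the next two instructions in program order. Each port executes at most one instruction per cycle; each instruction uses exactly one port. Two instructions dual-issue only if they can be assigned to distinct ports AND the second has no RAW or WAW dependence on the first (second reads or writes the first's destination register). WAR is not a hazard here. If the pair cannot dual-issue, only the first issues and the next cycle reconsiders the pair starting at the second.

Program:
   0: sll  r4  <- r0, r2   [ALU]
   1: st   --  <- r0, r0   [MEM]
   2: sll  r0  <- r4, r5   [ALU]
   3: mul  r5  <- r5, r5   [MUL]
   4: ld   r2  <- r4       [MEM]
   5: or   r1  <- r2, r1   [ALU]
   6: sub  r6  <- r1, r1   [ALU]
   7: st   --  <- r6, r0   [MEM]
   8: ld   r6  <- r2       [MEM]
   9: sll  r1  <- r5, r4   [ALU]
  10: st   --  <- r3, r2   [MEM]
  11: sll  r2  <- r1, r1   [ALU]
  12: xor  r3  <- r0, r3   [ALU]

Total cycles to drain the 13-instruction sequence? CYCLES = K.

CYCLES = 9

t=0 i0&i1:sll.ALU;st.MEM ; 2-wide
t=1 i2&i3:sll.ALU;mul.MUL ; 2-wide
t=2 i4:ld.MEM ; RAW r2
t=3 i5:or.ALU ; RAW r1
t=4 i6:sub.ALU ; RAW r6
t=5 i7:st.MEM ; no-port MEM/MEM
t=6 i8&i9:ld.MEM;sll.ALU ; 2-wide
t=7 i10&i11:st.MEM;sll.ALU ; 2-wide
t=8 i12:xor.ALU ; tail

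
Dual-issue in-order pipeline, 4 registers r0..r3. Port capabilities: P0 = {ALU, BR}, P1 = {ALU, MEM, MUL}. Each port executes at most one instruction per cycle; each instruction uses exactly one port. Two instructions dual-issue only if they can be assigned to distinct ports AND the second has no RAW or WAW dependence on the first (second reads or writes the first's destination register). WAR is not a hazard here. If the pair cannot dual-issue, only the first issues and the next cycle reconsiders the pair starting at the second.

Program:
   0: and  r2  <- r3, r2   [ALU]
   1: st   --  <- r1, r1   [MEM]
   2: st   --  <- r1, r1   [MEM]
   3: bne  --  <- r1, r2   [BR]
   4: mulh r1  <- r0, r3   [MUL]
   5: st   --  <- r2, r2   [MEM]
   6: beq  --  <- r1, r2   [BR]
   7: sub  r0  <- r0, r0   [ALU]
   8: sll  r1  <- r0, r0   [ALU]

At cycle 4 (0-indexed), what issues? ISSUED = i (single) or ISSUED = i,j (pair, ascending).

ISSUED = 7

c0: i0&i1 and;st  pair
c1: i2&i3 st;bne  pair
c2: i4 mulh  no-port MUL/MEM
c3: i5&i6 st;beq  pair
c4: i7 sub  RAW r0
c5: i8 sll  tail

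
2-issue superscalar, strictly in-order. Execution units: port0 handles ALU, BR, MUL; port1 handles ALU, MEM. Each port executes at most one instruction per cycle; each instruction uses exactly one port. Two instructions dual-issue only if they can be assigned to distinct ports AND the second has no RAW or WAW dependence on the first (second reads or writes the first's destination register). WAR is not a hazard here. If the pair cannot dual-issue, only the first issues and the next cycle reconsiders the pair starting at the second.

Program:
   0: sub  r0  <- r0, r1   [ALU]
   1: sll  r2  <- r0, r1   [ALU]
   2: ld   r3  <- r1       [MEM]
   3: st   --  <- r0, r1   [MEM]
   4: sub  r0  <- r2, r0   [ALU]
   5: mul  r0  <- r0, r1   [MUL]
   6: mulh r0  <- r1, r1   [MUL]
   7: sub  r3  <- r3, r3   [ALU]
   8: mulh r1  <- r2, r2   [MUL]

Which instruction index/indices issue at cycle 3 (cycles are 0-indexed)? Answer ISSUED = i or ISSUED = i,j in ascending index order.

ISSUED = 5

  cy0 -> i0 (sub.ALU) RAW r0
  cy1 -> i1+i2 (sll.ALU/ld.MEM) 2-wide
  cy2 -> i3+i4 (st.MEM/sub.ALU) 2-wide
  cy3 -> i5 (mul.MUL) no-port MUL/MUL
  cy4 -> i6+i7 (mulh.MUL/sub.ALU) 2-wide
  cy5 -> i8 (mulh.MUL) tail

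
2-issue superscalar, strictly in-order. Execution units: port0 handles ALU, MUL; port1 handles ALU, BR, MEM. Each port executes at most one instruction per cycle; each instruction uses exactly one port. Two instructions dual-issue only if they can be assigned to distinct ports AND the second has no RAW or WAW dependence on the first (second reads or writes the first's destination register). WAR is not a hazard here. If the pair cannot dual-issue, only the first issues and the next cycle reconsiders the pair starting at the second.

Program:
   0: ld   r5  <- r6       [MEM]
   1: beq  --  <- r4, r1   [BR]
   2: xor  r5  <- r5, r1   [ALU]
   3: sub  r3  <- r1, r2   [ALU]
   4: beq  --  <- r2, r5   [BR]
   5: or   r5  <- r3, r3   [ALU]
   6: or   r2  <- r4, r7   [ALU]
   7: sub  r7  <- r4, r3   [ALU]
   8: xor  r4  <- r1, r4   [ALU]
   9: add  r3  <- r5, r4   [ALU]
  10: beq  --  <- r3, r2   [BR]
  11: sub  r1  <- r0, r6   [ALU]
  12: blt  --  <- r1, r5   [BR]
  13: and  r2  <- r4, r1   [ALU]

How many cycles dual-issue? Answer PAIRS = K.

  cy0 -> i0 (ld) no-port MEM/BR
  cy1 -> i1/i2 (beq;xor) pair
  cy2 -> i3/i4 (sub;beq) pair
  cy3 -> i5/i6 (or;or) pair
  cy4 -> i7/i8 (sub;xor) pair
  cy5 -> i9 (add) RAW r3
  cy6 -> i10/i11 (beq;sub) pair
  cy7 -> i12/i13 (blt;and) pair

PAIRS = 6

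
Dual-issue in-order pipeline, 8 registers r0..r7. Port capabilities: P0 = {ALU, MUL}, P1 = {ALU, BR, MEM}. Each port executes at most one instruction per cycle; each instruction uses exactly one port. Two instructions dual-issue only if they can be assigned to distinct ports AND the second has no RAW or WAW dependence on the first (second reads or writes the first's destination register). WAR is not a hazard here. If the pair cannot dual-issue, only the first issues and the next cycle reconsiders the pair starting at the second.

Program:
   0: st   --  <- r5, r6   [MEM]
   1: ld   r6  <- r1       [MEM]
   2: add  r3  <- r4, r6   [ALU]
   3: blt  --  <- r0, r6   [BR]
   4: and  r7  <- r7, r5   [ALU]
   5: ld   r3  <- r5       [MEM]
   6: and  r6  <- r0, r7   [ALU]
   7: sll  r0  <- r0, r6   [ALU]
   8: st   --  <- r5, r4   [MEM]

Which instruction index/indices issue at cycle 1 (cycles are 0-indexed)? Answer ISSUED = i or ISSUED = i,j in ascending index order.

#0 head=0: st.MEM i0 no-port MEM/MEM
#1 head=1: ld.MEM i1 RAW r6
#2 head=2: add.ALU;blt.BR i2+i3 dual
#3 head=4: and.ALU;ld.MEM i4+i5 dual
#4 head=6: and.ALU i6 RAW r6
#5 head=7: sll.ALU;st.MEM i7+i8 dual

ISSUED = 1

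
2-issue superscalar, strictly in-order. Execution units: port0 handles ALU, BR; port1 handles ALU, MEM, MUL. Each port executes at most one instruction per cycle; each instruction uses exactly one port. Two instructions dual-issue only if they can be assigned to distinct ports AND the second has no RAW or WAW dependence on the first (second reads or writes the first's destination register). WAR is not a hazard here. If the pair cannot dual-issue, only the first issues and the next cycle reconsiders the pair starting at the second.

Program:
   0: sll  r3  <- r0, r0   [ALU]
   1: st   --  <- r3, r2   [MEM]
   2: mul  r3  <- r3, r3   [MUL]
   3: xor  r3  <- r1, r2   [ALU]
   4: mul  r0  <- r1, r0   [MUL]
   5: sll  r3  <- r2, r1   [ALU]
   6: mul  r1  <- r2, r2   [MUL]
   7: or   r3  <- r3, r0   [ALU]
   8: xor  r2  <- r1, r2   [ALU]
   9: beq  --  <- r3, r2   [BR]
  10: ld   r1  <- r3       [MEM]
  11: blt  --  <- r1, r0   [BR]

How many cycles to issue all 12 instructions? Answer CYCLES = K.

c0: i0 sll  RAW r3
c1: i1 st  no-port MEM/MUL
c2: i2 mul  WAW r3
c3: i3+i4 xor mul  dual
c4: i5+i6 sll mul  dual
c5: i7+i8 or xor  dual
c6: i9+i10 beq ld  dual
c7: i11 blt  tail

CYCLES = 8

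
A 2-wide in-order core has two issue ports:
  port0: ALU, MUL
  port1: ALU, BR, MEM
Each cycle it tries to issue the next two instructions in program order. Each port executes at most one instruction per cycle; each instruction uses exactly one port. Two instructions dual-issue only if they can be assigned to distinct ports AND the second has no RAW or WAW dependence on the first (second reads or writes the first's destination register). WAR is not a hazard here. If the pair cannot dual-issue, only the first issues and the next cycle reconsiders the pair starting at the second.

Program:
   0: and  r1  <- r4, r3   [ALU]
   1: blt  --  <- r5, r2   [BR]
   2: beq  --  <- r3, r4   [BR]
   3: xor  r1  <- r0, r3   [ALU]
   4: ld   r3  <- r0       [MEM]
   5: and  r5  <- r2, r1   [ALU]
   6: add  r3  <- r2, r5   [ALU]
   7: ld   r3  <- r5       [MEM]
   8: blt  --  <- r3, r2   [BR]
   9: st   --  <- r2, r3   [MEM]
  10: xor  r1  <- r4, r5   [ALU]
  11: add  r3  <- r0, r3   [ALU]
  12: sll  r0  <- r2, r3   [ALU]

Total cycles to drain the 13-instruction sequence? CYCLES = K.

0. and blt @i0,i1  | pair
1. beq xor @i2,i3  | pair
2. ld and @i4,i5  | pair
3. add @i6  | WAW r3
4. ld @i7  | no-port MEM/BR
5. blt @i8  | no-port BR/MEM
6. st xor @i9,i10  | pair
7. add @i11  | RAW r3
8. sll @i12  | tail

CYCLES = 9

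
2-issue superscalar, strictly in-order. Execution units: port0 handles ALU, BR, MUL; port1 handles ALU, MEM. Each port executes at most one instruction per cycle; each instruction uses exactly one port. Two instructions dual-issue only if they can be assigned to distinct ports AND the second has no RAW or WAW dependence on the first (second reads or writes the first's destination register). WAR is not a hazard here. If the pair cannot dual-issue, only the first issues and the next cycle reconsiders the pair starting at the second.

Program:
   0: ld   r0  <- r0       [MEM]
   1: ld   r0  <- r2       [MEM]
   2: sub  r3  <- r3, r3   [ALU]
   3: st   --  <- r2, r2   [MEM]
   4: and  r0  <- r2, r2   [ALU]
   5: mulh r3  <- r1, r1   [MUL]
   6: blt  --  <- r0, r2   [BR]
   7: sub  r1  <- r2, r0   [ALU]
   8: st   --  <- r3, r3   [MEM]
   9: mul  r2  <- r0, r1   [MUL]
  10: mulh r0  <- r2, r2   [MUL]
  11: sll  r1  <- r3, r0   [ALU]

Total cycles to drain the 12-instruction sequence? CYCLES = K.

CYCLES = 8

  cy0 -> i0 (ld) no-port MEM/MEM
  cy1 -> i1&i2 (ld/sub) dual
  cy2 -> i3&i4 (st/and) dual
  cy3 -> i5 (mulh) no-port MUL/BR
  cy4 -> i6&i7 (blt/sub) dual
  cy5 -> i8&i9 (st/mul) dual
  cy6 -> i10 (mulh) RAW r0
  cy7 -> i11 (sll) tail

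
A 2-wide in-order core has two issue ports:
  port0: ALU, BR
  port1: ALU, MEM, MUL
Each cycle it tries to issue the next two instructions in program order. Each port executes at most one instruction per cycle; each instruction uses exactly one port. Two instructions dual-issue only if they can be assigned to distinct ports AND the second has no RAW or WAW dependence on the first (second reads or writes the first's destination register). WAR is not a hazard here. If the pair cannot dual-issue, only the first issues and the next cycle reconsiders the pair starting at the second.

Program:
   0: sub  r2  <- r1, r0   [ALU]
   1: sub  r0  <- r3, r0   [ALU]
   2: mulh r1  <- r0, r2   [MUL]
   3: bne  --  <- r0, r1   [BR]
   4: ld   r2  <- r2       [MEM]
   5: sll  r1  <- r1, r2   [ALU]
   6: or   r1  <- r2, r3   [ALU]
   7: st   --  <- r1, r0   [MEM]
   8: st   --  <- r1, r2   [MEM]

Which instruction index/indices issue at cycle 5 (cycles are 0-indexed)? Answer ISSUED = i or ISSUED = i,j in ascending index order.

c0: i0&i1 sub sub  pair
c1: i2 mulh  RAW r1
c2: i3&i4 bne ld  pair
c3: i5 sll  WAW r1
c4: i6 or  RAW r1
c5: i7 st  no-port MEM/MEM
c6: i8 st  tail

ISSUED = 7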